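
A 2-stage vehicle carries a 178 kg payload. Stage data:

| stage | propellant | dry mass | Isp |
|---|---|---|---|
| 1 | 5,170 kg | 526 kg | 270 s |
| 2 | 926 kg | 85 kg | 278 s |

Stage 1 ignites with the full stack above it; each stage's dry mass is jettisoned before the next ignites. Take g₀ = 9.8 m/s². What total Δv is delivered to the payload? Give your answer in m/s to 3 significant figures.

Δv ≈ 7790 m/s

Ignition mass of stage 1 = 5,170+526 + 926+85 + 178 = 6,885 kg.
Stage 1: m₀ = 6,885 kg, m_f = 6,885 − 5,170 = 1,715 kg; Δv = 270×9.8×ln(4.015) = 2646.0×1.3899 ≈ 3678 m/s.
Stage 2: m₀ = 1,189 kg, m_f = 1,189 − 926 = 263 kg; Δv = 278×9.8×ln(4.521) = 2724.4×1.5087 ≈ 4110 m/s.
Total Δv = 3678 + 4110 = 7788 m/s.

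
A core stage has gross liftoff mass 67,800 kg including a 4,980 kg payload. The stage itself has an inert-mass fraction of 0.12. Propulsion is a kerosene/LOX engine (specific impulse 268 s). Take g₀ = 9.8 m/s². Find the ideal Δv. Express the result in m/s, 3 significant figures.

Stage wet mass = m₀ − payload = 67,800 − 4,980 = 62,820 kg.
Stage dry mass = ε × stage wet mass = 0.12 × 62,820 = 7,538.4 kg.
Burnout mass m_f = stage dry + payload = 7,538.4 + 4,980 = 12,518.4 kg.
v_e = Isp · g₀ = 268 × 9.8 = 2626.4 m/s.
Using Δv = v_e ln(m₀/m_f): Δv = v_e · ln(67,800/12,518.4) = 2626.4 × ln(5.416) = 2626.4 × 1.6894 ≈ 4437 m/s.

Δv ≈ 4440 m/s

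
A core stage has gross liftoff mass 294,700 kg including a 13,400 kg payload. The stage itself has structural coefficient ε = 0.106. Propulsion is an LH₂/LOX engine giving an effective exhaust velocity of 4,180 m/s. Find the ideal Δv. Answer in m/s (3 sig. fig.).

Δv ≈ 8020 m/s

Stage wet mass = m₀ − payload = 294,700 − 13,400 = 281,300 kg.
Stage dry mass = ε × stage wet mass = 0.106 × 281,300 = 29,817.8 kg.
Burnout mass m_f = stage dry + payload = 29,817.8 + 13,400 = 43,217.8 kg.
Δv = v_e · ln(294,700/43,217.8) = 4180.0 × ln(6.819) = 4180.0 × 1.9197 ≈ 8024 m/s.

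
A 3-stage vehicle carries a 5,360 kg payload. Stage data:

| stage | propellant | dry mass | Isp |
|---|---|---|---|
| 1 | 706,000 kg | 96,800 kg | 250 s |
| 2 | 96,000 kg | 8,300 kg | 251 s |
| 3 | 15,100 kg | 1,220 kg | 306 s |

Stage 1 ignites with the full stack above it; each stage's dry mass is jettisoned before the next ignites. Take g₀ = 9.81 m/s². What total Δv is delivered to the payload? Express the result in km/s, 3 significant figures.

Δv ≈ 10.6 km/s

Ignition mass of stage 1 = 706,000+96,800 + 96,000+8,300 + 15,100+1,220 + 5,360 = 928,780 kg.
Stage 1: m₀ = 928,780 kg, m_f = 928,780 − 706,000 = 222,780 kg; Δv = 250×9.81×ln(4.169) = 2452.5×1.4277 ≈ 3501 m/s.
Stage 2: m₀ = 125,980 kg, m_f = 125,980 − 96,000 = 29,980 kg; Δv = 251×9.81×ln(4.202) = 2462.3×1.4356 ≈ 3535 m/s.
Stage 3: m₀ = 21,680 kg, m_f = 21,680 − 15,100 = 6,580 kg; Δv = 306×9.81×ln(3.295) = 3001.9×1.1924 ≈ 3579 m/s.
Total Δv = 3501 + 3535 + 3579 = 10615 m/s.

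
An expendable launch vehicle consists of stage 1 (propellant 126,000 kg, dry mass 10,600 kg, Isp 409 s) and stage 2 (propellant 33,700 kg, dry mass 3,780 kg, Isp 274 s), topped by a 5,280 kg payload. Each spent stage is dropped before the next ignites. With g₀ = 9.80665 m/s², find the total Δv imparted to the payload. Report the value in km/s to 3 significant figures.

Δv ≈ 9.03 km/s

Ignition mass of stage 1 = 126,000+10,600 + 33,700+3,780 + 5,280 = 179,360 kg.
Stage 1: m₀ = 179,360 kg, m_f = 179,360 − 126,000 = 53,360 kg; Δv = 409×9.80665×ln(3.361) = 4010.9×1.2123 ≈ 4863 m/s.
Stage 2: m₀ = 42,760 kg, m_f = 42,760 − 33,700 = 9,060 kg; Δv = 274×9.80665×ln(4.72) = 2687.0×1.5517 ≈ 4170 m/s.
Total Δv = 4863 + 4170 = 9033 m/s.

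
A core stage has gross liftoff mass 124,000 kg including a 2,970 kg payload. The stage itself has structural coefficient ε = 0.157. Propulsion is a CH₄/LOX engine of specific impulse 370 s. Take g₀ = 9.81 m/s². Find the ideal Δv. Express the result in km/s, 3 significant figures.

Stage wet mass = m₀ − payload = 124,000 − 2,970 = 121,030 kg.
Stage dry mass = ε × stage wet mass = 0.157 × 121,030 = 19,001.7 kg.
Burnout mass m_f = stage dry + payload = 19,001.7 + 2,970 = 21,971.7 kg.
v_e = Isp · g₀ = 370 × 9.81 = 3629.7 m/s.
Δv = v_e · ln(124,000/21,971.7) = 3629.7 × ln(5.644) = 3629.7 × 1.7305 ≈ 6281 m/s.

Δv ≈ 6.28 km/s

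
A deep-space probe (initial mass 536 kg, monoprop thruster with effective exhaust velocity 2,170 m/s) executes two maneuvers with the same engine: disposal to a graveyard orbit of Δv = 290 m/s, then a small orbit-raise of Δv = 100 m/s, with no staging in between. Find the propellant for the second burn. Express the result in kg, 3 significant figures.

After the first burn: m = 536 × exp(−290/2170.0) = 536 × 0.87490 = 468.946 kg.
After the second burn: m = 468.946 × exp(−100/2170.0) = 468.946 × 0.95496 = 447.825 kg.
Second-burn propellant = 468.946 − 447.825 = 21.121 kg.

propellant for the second burn ≈ 21.1 kg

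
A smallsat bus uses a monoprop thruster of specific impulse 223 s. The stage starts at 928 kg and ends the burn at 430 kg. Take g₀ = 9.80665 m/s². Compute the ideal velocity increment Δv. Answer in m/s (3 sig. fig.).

v_e = Isp · g₀ = 223 × 9.80665 = 2186.9 m/s.
From the ideal rocket equation, Δv = v_e · ln(m₀/m_f) = 2186.9 × ln(2.158) = 2186.9 × 0.7692 ≈ 1682.3 m/s.

Δv ≈ 1680 m/s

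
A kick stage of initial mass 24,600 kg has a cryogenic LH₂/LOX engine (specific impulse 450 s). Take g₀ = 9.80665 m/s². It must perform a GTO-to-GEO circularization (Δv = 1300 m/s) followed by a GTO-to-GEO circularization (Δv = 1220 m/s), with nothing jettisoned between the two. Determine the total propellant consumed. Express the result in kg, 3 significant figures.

total propellant consumed ≈ 10700 kg

v_e = Isp · g₀ = 450 × 9.80665 = 4413.0 m/s.
After the first burn: m = 24600 × exp(−1300/4413.0) = 24600 × 0.74484 = 18,323.1 kg.
After the second burn: m = 18,323.1 × exp(−1220/4413.0) = 18,323.1 × 0.75847 = 13,897.5 kg.
Total propellant = m₀ − m_final = 24600 − 13,897.5 = 10,702.5 kg.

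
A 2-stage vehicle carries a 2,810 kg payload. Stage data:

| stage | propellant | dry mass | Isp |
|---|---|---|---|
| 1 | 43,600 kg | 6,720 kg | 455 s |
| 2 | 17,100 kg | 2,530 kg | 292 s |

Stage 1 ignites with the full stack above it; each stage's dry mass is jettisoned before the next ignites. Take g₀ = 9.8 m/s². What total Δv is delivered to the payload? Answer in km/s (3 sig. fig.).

Δv ≈ 8.19 km/s

Ignition mass of stage 1 = 43,600+6,720 + 17,100+2,530 + 2,810 = 72,760 kg.
Stage 1: m₀ = 72,760 kg, m_f = 72,760 − 43,600 = 29,160 kg; Δv = 455×9.8×ln(2.495) = 4459.0×0.9144 ≈ 4077 m/s.
Stage 2: m₀ = 22,440 kg, m_f = 22,440 − 17,100 = 5,340 kg; Δv = 292×9.8×ln(4.202) = 2861.6×1.4356 ≈ 4108 m/s.
Total Δv = 4077 + 4108 = 8185 m/s.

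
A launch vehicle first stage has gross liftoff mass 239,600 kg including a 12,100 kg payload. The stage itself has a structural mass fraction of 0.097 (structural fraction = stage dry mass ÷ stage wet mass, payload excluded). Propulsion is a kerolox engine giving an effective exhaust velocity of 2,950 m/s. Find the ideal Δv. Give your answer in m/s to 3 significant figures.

Stage wet mass = m₀ − payload = 239,600 − 12,100 = 227,500 kg.
Stage dry mass = ε × stage wet mass = 0.097 × 227,500 = 22,067.5 kg.
Burnout mass m_f = stage dry + payload = 22,067.5 + 12,100 = 34,167.5 kg.
Using Δv = v_e ln(m₀/m_f): Δv = v_e · ln(239,600/34,167.5) = 2950.0 × ln(7.013) = 2950.0 × 1.9477 ≈ 5746 m/s.

Δv ≈ 5750 m/s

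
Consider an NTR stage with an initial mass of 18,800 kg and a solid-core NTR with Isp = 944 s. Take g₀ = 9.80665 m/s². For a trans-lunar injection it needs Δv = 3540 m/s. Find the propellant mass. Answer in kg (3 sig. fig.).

propellant mass ≈ 5970 kg

v_e = Isp · g₀ = 944 × 9.80665 = 9257.5 m/s.
m₀/m_f = exp(Δv / v_e) = exp(3540 / 9257.5) = exp(0.3824) = 1.4658.
m_f = 18,800 / 1.4658 = 12,825.8 kg, so propellant = m₀ − m_f = 18,800 − 12,825.8 = 5,974.2 kg.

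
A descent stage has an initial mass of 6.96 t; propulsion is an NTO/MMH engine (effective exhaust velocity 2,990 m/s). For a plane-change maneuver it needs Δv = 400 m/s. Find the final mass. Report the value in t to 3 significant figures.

m₀/m_f = exp(Δv / v_e) = exp(400 / 2990.0) = exp(0.1338) = 1.1431.
m_f = m₀ / 1.1431 = 6.96 / 1.1431 = 6.08871 t.

final mass ≈ 6.09 t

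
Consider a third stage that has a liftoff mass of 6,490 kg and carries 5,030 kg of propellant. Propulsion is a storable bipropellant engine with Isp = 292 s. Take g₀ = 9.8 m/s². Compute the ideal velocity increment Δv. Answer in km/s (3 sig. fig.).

Δv ≈ 4.27 km/s

v_e = Isp · g₀ = 292 × 9.8 = 2861.6 m/s.
m_f = m₀ − m_prop = 6,490 − 5,030 = 1,460 kg.
Δv = v_e · ln(m₀/m_f) = 2861.6 × ln(4.445) = 2861.6 × 1.4918 ≈ 4269.0 m/s.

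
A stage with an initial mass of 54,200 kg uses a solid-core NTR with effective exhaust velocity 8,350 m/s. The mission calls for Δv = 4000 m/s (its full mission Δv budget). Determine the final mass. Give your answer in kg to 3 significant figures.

final mass ≈ 33600 kg

Rocket equation: m₀/m_f = exp(Δv / v_e) = exp(4000 / 8350.0) = exp(0.4790) = 1.6145.
m_f = m₀ / 1.6145 = 54,200 / 1.6145 = 33,570.8 kg.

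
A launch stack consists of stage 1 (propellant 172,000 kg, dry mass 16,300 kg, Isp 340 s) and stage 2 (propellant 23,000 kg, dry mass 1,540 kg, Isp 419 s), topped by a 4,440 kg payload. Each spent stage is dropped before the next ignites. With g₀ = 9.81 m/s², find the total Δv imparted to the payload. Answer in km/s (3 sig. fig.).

Ignition mass of stage 1 = 172,000+16,300 + 23,000+1,540 + 4,440 = 217,280 kg.
Stage 1: m₀ = 217,280 kg, m_f = 217,280 − 172,000 = 45,280 kg; Δv = 340×9.81×ln(4.799) = 3335.4×1.5683 ≈ 5231 m/s.
Stage 2: m₀ = 28,980 kg, m_f = 28,980 − 23,000 = 5,980 kg; Δv = 419×9.81×ln(4.846) = 4110.4×1.5782 ≈ 6487 m/s.
Total Δv = 5231 + 6487 = 11718 m/s.

Δv ≈ 11.7 km/s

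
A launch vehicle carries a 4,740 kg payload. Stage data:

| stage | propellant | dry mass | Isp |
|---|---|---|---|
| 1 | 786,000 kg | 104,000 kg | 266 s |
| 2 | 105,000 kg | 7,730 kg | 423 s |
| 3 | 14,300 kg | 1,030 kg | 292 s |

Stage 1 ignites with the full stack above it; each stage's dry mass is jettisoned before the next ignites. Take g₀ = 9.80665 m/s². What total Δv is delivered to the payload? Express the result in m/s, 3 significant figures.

Ignition mass of stage 1 = 786,000+104,000 + 105,000+7,730 + 14,300+1,030 + 4,740 = 1,022,800 kg.
Stage 1: m₀ = 1,022,800 kg, m_f = 1,022,800 − 786,000 = 236,800 kg; Δv = 266×9.80665×ln(4.319) = 2608.6×1.4631 ≈ 3817 m/s.
Stage 2: m₀ = 132,800 kg, m_f = 132,800 − 105,000 = 27,800 kg; Δv = 423×9.80665×ln(4.777) = 4148.2×1.5638 ≈ 6487 m/s.
Stage 3: m₀ = 20,070 kg, m_f = 20,070 − 14,300 = 5,770 kg; Δv = 292×9.80665×ln(3.478) = 2863.5×1.2466 ≈ 3570 m/s.
Total Δv = 3817 + 6487 + 3570 = 13874 m/s.

Δv ≈ 13900 m/s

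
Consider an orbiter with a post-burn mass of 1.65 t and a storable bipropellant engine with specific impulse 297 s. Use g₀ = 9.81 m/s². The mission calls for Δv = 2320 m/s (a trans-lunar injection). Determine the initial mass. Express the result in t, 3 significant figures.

initial mass ≈ 3.66 t

v_e = Isp · g₀ = 297 × 9.81 = 2913.6 m/s.
m₀/m_f = exp(Δv / v_e) = exp(2320 / 2913.6) = exp(0.7963) = 2.2173.
m₀ = m_f × 2.2173 = 1.65 × 2.2173 = 3.65855 t.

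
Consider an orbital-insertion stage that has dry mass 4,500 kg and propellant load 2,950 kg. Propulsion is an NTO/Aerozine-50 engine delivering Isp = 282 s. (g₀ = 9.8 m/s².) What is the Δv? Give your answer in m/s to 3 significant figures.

v_e = Isp · g₀ = 282 × 9.8 = 2763.6 m/s.
m₀ = m_dry + m_prop = 4,500 + 2,950 = 7,450 kg.
Δv = v_e · ln(m₀/m_f) = 2763.6 × ln(1.656) = 2763.6 × 0.5041 ≈ 1393.2 m/s.

Δv ≈ 1390 m/s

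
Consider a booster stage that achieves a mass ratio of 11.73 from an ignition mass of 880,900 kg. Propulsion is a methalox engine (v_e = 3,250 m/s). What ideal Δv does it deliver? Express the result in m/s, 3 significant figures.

Using Δv = v_e ln(m₀/m_f): Δv = v_e · ln(11.73) = 3250.0 × 2.4621 ≈ 8002.0 m/s.

Δv ≈ 8000 m/s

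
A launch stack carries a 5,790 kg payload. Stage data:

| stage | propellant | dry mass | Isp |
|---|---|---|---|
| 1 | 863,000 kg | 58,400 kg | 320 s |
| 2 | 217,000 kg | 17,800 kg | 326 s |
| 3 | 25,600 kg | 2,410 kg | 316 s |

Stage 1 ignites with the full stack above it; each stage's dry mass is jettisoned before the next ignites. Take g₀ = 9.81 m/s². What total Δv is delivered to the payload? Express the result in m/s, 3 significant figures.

Ignition mass of stage 1 = 863,000+58,400 + 217,000+17,800 + 25,600+2,410 + 5,790 = 1,190,000 kg.
Stage 1: m₀ = 1,190,000 kg, m_f = 1,190,000 − 863,000 = 327,000 kg; Δv = 320×9.81×ln(3.639) = 3139.2×1.2917 ≈ 4055 m/s.
Stage 2: m₀ = 268,600 kg, m_f = 268,600 − 217,000 = 51,600 kg; Δv = 326×9.81×ln(5.205) = 3198.1×1.6497 ≈ 5276 m/s.
Stage 3: m₀ = 33,800 kg, m_f = 33,800 − 25,600 = 8,200 kg; Δv = 316×9.81×ln(4.122) = 3100.0×1.4163 ≈ 4391 m/s.
Total Δv = 4055 + 5276 + 4391 = 13722 m/s.

Δv ≈ 13700 m/s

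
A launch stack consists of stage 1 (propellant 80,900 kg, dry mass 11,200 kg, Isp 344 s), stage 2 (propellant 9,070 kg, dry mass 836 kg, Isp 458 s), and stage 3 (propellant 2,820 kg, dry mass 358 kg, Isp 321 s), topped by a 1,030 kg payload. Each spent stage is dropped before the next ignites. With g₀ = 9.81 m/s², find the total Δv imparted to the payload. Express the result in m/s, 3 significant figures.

Δv ≈ 13000 m/s

Ignition mass of stage 1 = 80,900+11,200 + 9,070+836 + 2,820+358 + 1,030 = 106,214 kg.
Stage 1: m₀ = 106,214 kg, m_f = 106,214 − 80,900 = 25,314 kg; Δv = 344×9.81×ln(4.196) = 3374.6×1.4341 ≈ 4840 m/s.
Stage 2: m₀ = 14,114 kg, m_f = 14,114 − 9,070 = 5,044 kg; Δv = 458×9.81×ln(2.798) = 4493.0×1.0290 ≈ 4623 m/s.
Stage 3: m₀ = 4,208 kg, m_f = 4,208 − 2,820 = 1,388 kg; Δv = 321×9.81×ln(3.032) = 3149.0×1.1091 ≈ 3493 m/s.
Total Δv = 4840 + 4623 + 3493 = 12956 m/s.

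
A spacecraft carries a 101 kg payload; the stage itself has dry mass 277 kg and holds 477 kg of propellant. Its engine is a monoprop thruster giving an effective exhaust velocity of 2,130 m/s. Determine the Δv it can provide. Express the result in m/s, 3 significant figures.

Δv ≈ 1740 m/s

m₀ = payload + dry + propellant = 101 + 277 + 477 = 855 kg.
m_f = payload + dry = 101 + 277 = 378 kg.
From the ideal rocket equation, Δv = v_e · ln(m₀/m_f) = 2130.0 × ln(2.262) = 2130.0 × 0.8162 ≈ 1738.5 m/s.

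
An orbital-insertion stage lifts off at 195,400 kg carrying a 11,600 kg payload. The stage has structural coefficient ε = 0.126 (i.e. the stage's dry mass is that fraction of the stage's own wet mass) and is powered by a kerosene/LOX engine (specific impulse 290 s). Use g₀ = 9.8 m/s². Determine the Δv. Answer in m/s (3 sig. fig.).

Stage wet mass = m₀ − payload = 195,400 − 11,600 = 183,800 kg.
Stage dry mass = ε × stage wet mass = 0.126 × 183,800 = 23,158.8 kg.
Burnout mass m_f = stage dry + payload = 23,158.8 + 11,600 = 34,758.8 kg.
v_e = Isp · g₀ = 290 × 9.8 = 2842.0 m/s.
By the Tsiolkovsky rocket equation, Δv = v_e · ln(195,400/34,758.8) = 2842.0 × ln(5.622) = 2842.0 × 1.7266 ≈ 4907 m/s.

Δv ≈ 4910 m/s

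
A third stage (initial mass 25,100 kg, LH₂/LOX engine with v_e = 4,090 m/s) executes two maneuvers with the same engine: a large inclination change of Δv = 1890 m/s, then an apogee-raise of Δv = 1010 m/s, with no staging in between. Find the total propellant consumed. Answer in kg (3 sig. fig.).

After the first burn: m = 25100 × exp(−1890/4090.0) = 25100 × 0.62996 = 15,812 kg.
After the second burn: m = 15,812 × exp(−1010/4090.0) = 15,812 × 0.78118 = 12,352 kg.
Total propellant = m₀ − m_final = 25100 − 12,352 = 12,748 kg.

total propellant consumed ≈ 12700 kg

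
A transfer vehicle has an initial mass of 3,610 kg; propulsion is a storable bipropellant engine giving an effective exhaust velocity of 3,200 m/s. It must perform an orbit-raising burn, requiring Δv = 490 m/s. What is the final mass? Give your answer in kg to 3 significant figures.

final mass ≈ 3100 kg

m₀/m_f = exp(Δv / v_e) = exp(490 / 3200.0) = exp(0.1531) = 1.1655.
m_f = m₀ / 1.1655 = 3,610 / 1.1655 = 3,097.38 kg.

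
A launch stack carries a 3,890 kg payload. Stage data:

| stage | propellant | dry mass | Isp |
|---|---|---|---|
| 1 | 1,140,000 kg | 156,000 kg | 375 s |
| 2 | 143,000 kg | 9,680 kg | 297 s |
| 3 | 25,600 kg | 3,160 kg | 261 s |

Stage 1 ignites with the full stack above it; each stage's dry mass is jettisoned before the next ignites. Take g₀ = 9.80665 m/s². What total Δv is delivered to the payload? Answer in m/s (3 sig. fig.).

Ignition mass of stage 1 = 1,140,000+156,000 + 143,000+9,680 + 25,600+3,160 + 3,890 = 1,481,330 kg.
Stage 1: m₀ = 1,481,330 kg, m_f = 1,481,330 − 1,140,000 = 341,330 kg; Δv = 375×9.80665×ln(4.34) = 3677.5×1.4678 ≈ 5398 m/s.
Stage 2: m₀ = 185,330 kg, m_f = 185,330 − 143,000 = 42,330 kg; Δv = 297×9.80665×ln(4.378) = 2912.6×1.4766 ≈ 4301 m/s.
Stage 3: m₀ = 32,650 kg, m_f = 32,650 − 25,600 = 7,050 kg; Δv = 261×9.80665×ln(4.631) = 2559.5×1.5328 ≈ 3923 m/s.
Total Δv = 5398 + 4301 + 3923 = 13622 m/s.

Δv ≈ 13600 m/s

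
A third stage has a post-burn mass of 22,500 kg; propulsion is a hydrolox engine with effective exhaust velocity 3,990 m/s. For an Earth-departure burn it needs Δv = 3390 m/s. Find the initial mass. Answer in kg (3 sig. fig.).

initial mass ≈ 52600 kg

By the Tsiolkovsky rocket equation, m₀/m_f = exp(Δv / v_e) = exp(3390 / 3990.0) = exp(0.8496) = 2.3388.
m₀ = m_f × 2.3388 = 22,500 × 2.3388 = 52,623 kg.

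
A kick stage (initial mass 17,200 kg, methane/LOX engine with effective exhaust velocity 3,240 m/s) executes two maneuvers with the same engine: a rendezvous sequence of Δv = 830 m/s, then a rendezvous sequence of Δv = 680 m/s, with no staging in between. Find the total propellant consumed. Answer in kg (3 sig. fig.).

After the first burn: m = 17200 × exp(−830/3240.0) = 17200 × 0.77401 = 13,313 kg.
After the second burn: m = 13,313 × exp(−680/3240.0) = 13,313 × 0.81068 = 10,792.6 kg.
Total propellant = m₀ − m_final = 17200 − 10,792.6 = 6,407.4 kg.

total propellant consumed ≈ 6410 kg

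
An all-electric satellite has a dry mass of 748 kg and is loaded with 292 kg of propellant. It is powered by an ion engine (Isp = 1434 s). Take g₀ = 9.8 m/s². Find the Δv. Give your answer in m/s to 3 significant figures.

Δv ≈ 4630 m/s

v_e = Isp · g₀ = 1434 × 9.8 = 14053.2 m/s.
m₀ = m_dry + m_prop = 748 + 292 = 1,040 kg.
By the Tsiolkovsky rocket equation, Δv = v_e · ln(m₀/m_f) = 14053.2 × ln(1.39) = 14053.2 × 0.3296 ≈ 4631.6 m/s.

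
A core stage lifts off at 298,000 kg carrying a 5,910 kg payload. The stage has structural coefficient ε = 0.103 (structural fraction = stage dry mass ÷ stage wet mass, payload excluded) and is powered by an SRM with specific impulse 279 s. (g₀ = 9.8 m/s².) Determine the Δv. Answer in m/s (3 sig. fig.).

Δv ≈ 5780 m/s

Stage wet mass = m₀ − payload = 298,000 − 5,910 = 292,090 kg.
Stage dry mass = ε × stage wet mass = 0.103 × 292,090 = 30,085.3 kg.
Burnout mass m_f = stage dry + payload = 30,085.3 + 5,910 = 35,995.3 kg.
v_e = Isp · g₀ = 279 × 9.8 = 2734.2 m/s.
Rocket equation: Δv = v_e · ln(298,000/35,995.3) = 2734.2 × ln(8.279) = 2734.2 × 2.1137 ≈ 5779 m/s.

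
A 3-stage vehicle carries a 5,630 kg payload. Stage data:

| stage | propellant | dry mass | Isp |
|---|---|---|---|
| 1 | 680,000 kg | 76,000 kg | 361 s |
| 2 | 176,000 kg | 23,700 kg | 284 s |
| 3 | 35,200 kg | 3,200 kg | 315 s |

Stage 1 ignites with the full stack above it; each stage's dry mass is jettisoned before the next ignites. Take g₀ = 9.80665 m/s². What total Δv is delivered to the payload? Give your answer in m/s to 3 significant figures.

Δv ≈ 12600 m/s

Ignition mass of stage 1 = 680,000+76,000 + 176,000+23,700 + 35,200+3,200 + 5,630 = 999,730 kg.
Stage 1: m₀ = 999,730 kg, m_f = 999,730 − 680,000 = 319,730 kg; Δv = 361×9.80665×ln(3.127) = 3540.2×1.1400 ≈ 4036 m/s.
Stage 2: m₀ = 243,730 kg, m_f = 243,730 − 176,000 = 67,730 kg; Δv = 284×9.80665×ln(3.599) = 2785.1×1.2805 ≈ 3566 m/s.
Stage 3: m₀ = 44,030 kg, m_f = 44,030 − 35,200 = 8,830 kg; Δv = 315×9.80665×ln(4.986) = 3089.1×1.6067 ≈ 4963 m/s.
Total Δv = 4036 + 3566 + 4963 = 12565 m/s.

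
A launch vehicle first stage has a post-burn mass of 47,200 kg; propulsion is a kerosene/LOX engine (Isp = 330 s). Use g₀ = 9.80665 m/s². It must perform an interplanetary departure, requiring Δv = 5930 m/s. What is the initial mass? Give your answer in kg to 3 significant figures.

v_e = Isp · g₀ = 330 × 9.80665 = 3236.2 m/s.
Using Δv = v_e ln(m₀/m_f): m₀/m_f = exp(Δv / v_e) = exp(5930 / 3236.2) = exp(1.8324) = 6.2489.
m₀ = m_f × 6.2489 = 47,200 × 6.2489 = 294,948 kg.

initial mass ≈ 295000 kg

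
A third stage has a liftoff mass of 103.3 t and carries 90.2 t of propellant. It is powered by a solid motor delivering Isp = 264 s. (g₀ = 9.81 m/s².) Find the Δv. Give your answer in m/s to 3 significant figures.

v_e = Isp · g₀ = 264 × 9.81 = 2589.8 m/s.
m_f = m₀ − m_prop = 103.3 − 90.2 = 13.1 t.
Using Δv = v_e ln(m₀/m_f): Δv = v_e · ln(m₀/m_f) = 2589.8 × ln(7.885) = 2589.8 × 2.0650 ≈ 5348.1 m/s.

Δv ≈ 5350 m/s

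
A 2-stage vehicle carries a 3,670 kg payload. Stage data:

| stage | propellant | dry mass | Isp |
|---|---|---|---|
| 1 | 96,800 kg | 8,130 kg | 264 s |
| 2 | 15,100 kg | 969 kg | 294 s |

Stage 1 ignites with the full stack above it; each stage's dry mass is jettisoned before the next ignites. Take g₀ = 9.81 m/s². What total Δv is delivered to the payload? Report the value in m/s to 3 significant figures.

Ignition mass of stage 1 = 96,800+8,130 + 15,100+969 + 3,670 = 124,669 kg.
Stage 1: m₀ = 124,669 kg, m_f = 124,669 − 96,800 = 27,869 kg; Δv = 264×9.81×ln(4.473) = 2589.8×1.4981 ≈ 3880 m/s.
Stage 2: m₀ = 19,739 kg, m_f = 19,739 − 15,100 = 4,639 kg; Δv = 294×9.81×ln(4.255) = 2884.1×1.4481 ≈ 4177 m/s.
Total Δv = 3880 + 4177 = 8057 m/s.

Δv ≈ 8060 m/s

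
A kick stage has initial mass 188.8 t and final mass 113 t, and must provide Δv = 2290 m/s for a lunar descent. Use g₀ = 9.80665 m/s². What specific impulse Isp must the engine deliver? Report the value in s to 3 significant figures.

Isp ≈ 455 s

ln(m₀/m_f) = ln(188800/113000) = ln(1.671) = 0.5133.
By the Tsiolkovsky rocket equation, v_e = Δv / ln(m₀/m_f) = 2290 / 0.5133 = 4461.3 m/s.
Isp = v_e / g₀ = 4461.3 / 9.80665 = 454.9 s.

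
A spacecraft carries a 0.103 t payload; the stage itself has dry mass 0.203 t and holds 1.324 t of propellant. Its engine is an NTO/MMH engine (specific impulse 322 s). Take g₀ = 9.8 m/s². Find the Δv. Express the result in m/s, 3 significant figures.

v_e = Isp · g₀ = 322 × 9.8 = 3155.6 m/s.
m₀ = payload + dry + propellant = 0.103 + 0.203 + 1.324 = 1.63 t.
m_f = payload + dry = 0.103 + 0.203 = 0.306 t.
By the Tsiolkovsky rocket equation, Δv = v_e · ln(m₀/m_f) = 3155.6 × ln(5.327) = 3155.6 × 1.6728 ≈ 5278.5 m/s.

Δv ≈ 5280 m/s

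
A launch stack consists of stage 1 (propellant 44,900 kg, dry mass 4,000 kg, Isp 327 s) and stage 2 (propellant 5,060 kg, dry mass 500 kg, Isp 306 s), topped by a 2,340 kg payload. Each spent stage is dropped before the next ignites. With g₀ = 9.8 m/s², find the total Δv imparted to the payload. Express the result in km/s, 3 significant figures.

Ignition mass of stage 1 = 44,900+4,000 + 5,060+500 + 2,340 = 56,800 kg.
Stage 1: m₀ = 56,800 kg, m_f = 56,800 − 44,900 = 11,900 kg; Δv = 327×9.8×ln(4.773) = 3204.6×1.5630 ≈ 5009 m/s.
Stage 2: m₀ = 7,900 kg, m_f = 7,900 − 5,060 = 2,840 kg; Δv = 306×9.8×ln(2.782) = 2998.8×1.0231 ≈ 3068 m/s.
Total Δv = 5009 + 3068 = 8077 m/s.

Δv ≈ 8.08 km/s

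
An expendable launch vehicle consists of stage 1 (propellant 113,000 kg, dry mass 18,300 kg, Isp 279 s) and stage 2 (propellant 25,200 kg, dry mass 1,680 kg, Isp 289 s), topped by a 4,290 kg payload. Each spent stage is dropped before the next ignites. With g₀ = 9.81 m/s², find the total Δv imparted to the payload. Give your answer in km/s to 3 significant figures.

Ignition mass of stage 1 = 113,000+18,300 + 25,200+1,680 + 4,290 = 162,470 kg.
Stage 1: m₀ = 162,470 kg, m_f = 162,470 − 113,000 = 49,470 kg; Δv = 279×9.81×ln(3.284) = 2737.0×1.1891 ≈ 3255 m/s.
Stage 2: m₀ = 31,170 kg, m_f = 31,170 − 25,200 = 5,970 kg; Δv = 289×9.81×ln(5.221) = 2835.1×1.6527 ≈ 4686 m/s.
Total Δv = 3255 + 4686 = 7941 m/s.

Δv ≈ 7.94 km/s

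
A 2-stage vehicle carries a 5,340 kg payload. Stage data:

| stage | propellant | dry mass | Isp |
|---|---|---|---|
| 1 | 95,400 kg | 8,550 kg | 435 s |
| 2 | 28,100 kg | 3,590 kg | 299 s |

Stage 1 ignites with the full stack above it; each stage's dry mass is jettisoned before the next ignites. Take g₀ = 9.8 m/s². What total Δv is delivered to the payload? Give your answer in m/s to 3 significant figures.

Ignition mass of stage 1 = 95,400+8,550 + 28,100+3,590 + 5,340 = 140,980 kg.
Stage 1: m₀ = 140,980 kg, m_f = 140,980 − 95,400 = 45,580 kg; Δv = 435×9.8×ln(3.093) = 4263.0×1.1291 ≈ 4814 m/s.
Stage 2: m₀ = 37,030 kg, m_f = 37,030 − 28,100 = 8,930 kg; Δv = 299×9.8×ln(4.147) = 2930.2×1.4223 ≈ 4168 m/s.
Total Δv = 4814 + 4168 = 8982 m/s.

Δv ≈ 8980 m/s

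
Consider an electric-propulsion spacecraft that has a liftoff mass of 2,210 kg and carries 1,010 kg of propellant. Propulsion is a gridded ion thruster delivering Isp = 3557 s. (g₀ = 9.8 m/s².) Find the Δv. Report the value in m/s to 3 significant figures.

Δv ≈ 21300 m/s

v_e = Isp · g₀ = 3557 × 9.8 = 34858.6 m/s.
m_f = m₀ − m_prop = 2,210 − 1,010 = 1,200 kg.
Using Δv = v_e ln(m₀/m_f): Δv = v_e · ln(m₀/m_f) = 34858.6 × ln(1.842) = 34858.6 × 0.6107 ≈ 21287.1 m/s.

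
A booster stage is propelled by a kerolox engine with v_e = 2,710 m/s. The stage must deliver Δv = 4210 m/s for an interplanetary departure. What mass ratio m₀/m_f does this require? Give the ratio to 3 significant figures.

mass ratio ≈ 4.73

By the Tsiolkovsky rocket equation, m₀/m_f = exp(Δv / v_e) = exp(4210 / 2710.0) = exp(1.5535) = 4.7280.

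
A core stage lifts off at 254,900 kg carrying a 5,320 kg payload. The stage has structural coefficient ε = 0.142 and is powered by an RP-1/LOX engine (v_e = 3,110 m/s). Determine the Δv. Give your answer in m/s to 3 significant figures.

Stage wet mass = m₀ − payload = 254,900 − 5,320 = 249,580 kg.
Stage dry mass = ε × stage wet mass = 0.142 × 249,580 = 35,440.4 kg.
Burnout mass m_f = stage dry + payload = 35,440.4 + 5,320 = 40,760.4 kg.
Δv = v_e · ln(254,900/40,760.4) = 3110.0 × ln(6.254) = 3110.0 × 1.8332 ≈ 5701 m/s.

Δv ≈ 5700 m/s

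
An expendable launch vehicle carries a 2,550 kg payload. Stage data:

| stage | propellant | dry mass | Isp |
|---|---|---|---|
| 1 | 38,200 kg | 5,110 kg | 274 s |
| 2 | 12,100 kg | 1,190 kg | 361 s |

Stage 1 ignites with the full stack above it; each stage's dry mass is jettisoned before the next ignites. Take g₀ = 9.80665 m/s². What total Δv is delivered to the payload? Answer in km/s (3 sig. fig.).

Δv ≈ 7.90 km/s

Ignition mass of stage 1 = 38,200+5,110 + 12,100+1,190 + 2,550 = 59,150 kg.
Stage 1: m₀ = 59,150 kg, m_f = 59,150 − 38,200 = 20,950 kg; Δv = 274×9.80665×ln(2.823) = 2687.0×1.0379 ≈ 2789 m/s.
Stage 2: m₀ = 15,840 kg, m_f = 15,840 − 12,100 = 3,740 kg; Δv = 361×9.80665×ln(4.235) = 3540.2×1.4435 ≈ 5110 m/s.
Total Δv = 2789 + 5110 = 7899 m/s.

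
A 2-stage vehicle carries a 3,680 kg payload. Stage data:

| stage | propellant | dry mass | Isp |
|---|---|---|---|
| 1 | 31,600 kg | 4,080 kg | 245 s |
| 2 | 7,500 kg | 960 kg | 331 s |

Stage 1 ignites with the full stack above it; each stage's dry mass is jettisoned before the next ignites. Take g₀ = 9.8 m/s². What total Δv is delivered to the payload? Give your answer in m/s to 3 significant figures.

Δv ≈ 5720 m/s

Ignition mass of stage 1 = 31,600+4,080 + 7,500+960 + 3,680 = 47,820 kg.
Stage 1: m₀ = 47,820 kg, m_f = 47,820 − 31,600 = 16,220 kg; Δv = 245×9.8×ln(2.948) = 2401.0×1.0812 ≈ 2596 m/s.
Stage 2: m₀ = 12,140 kg, m_f = 12,140 − 7,500 = 4,640 kg; Δv = 331×9.8×ln(2.616) = 3243.8×0.9618 ≈ 3120 m/s.
Total Δv = 2596 + 3120 = 5716 m/s.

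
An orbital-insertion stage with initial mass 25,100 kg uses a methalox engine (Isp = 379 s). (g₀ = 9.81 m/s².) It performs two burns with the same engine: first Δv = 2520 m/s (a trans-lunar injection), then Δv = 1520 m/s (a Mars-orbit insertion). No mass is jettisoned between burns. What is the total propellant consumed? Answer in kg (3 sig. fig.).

v_e = Isp · g₀ = 379 × 9.81 = 3718.0 m/s.
After the first burn: m = 25100 × exp(−2520/3718.0) = 25100 × 0.50774 = 12,744.3 kg.
After the second burn: m = 12,744.3 × exp(−1520/3718.0) = 12,744.3 × 0.66443 = 8,467.7 kg.
Total propellant = m₀ − m_final = 25100 − 8,467.7 = 16,632.3 kg.

total propellant consumed ≈ 16600 kg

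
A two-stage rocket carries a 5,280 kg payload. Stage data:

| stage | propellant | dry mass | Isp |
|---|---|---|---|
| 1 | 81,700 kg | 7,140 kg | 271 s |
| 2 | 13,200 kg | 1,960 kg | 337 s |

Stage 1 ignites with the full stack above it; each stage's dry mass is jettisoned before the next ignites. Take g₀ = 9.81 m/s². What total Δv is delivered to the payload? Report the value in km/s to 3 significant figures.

Δv ≈ 7.09 km/s

Ignition mass of stage 1 = 81,700+7,140 + 13,200+1,960 + 5,280 = 109,280 kg.
Stage 1: m₀ = 109,280 kg, m_f = 109,280 − 81,700 = 27,580 kg; Δv = 271×9.81×ln(3.962) = 2658.5×1.3768 ≈ 3660 m/s.
Stage 2: m₀ = 20,440 kg, m_f = 20,440 − 13,200 = 7,240 kg; Δv = 337×9.81×ln(2.823) = 3306.0×1.0379 ≈ 3431 m/s.
Total Δv = 3660 + 3431 = 7091 m/s.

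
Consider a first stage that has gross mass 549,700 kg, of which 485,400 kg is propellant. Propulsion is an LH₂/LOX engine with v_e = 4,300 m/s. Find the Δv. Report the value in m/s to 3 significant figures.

Δv ≈ 9230 m/s

m_f = m₀ − m_prop = 549,700 − 485,400 = 64,300 kg.
Δv = v_e · ln(m₀/m_f) = 4300.0 × ln(8.549) = 4300.0 × 2.1458 ≈ 9227.0 m/s.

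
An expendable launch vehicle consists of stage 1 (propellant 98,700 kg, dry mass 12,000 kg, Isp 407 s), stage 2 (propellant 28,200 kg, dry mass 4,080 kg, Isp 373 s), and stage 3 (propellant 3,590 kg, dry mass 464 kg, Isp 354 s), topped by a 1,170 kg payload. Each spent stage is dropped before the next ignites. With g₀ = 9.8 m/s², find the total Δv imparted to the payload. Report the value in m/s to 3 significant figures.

Ignition mass of stage 1 = 98,700+12,000 + 28,200+4,080 + 3,590+464 + 1,170 = 148,204 kg.
Stage 1: m₀ = 148,204 kg, m_f = 148,204 − 98,700 = 49,504 kg; Δv = 407×9.8×ln(2.994) = 3988.6×1.0965 ≈ 4374 m/s.
Stage 2: m₀ = 37,504 kg, m_f = 37,504 − 28,200 = 9,304 kg; Δv = 373×9.8×ln(4.031) = 3655.4×1.3940 ≈ 5096 m/s.
Stage 3: m₀ = 5,224 kg, m_f = 5,224 − 3,590 = 1,634 kg; Δv = 354×9.8×ln(3.197) = 3469.2×1.1622 ≈ 4032 m/s.
Total Δv = 4374 + 5096 + 4032 = 13502 m/s.

Δv ≈ 13500 m/s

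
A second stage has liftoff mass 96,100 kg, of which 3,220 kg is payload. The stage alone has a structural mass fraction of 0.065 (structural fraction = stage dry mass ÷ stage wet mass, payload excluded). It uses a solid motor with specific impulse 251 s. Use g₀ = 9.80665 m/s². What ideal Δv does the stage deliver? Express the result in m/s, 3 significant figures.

Δv ≈ 5760 m/s

Stage wet mass = m₀ − payload = 96,100 − 3,220 = 92,880 kg.
Stage dry mass = ε × stage wet mass = 0.065 × 92,880 = 6,037.2 kg.
Burnout mass m_f = stage dry + payload = 6,037.2 + 3,220 = 9,257.2 kg.
v_e = Isp · g₀ = 251 × 9.80665 = 2461.5 m/s.
Using Δv = v_e ln(m₀/m_f): Δv = v_e · ln(96,100/9,257.2) = 2461.5 × ln(10.38) = 2461.5 × 2.3400 ≈ 5760 m/s.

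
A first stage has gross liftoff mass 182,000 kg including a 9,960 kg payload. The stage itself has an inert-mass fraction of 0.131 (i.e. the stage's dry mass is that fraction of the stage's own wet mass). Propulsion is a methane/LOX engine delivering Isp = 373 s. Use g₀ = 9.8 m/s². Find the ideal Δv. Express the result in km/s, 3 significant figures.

Stage wet mass = m₀ − payload = 182,000 − 9,960 = 172,040 kg.
Stage dry mass = ε × stage wet mass = 0.131 × 172,040 = 22,537.2 kg.
Burnout mass m_f = stage dry + payload = 22,537.2 + 9,960 = 32,497.2 kg.
v_e = Isp · g₀ = 373 × 9.8 = 3655.4 m/s.
Rocket equation: Δv = v_e · ln(182,000/32,497.2) = 3655.4 × ln(5.6) = 3655.4 × 1.7229 ≈ 6298 m/s.

Δv ≈ 6.30 km/s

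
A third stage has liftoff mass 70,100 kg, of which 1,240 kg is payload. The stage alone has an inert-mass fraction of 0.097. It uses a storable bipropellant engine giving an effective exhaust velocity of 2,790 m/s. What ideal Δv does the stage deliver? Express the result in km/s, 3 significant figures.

Δv ≈ 6.08 km/s

Stage wet mass = m₀ − payload = 70,100 − 1,240 = 68,860 kg.
Stage dry mass = ε × stage wet mass = 0.097 × 68,860 = 6,679.42 kg.
Burnout mass m_f = stage dry + payload = 6,679.42 + 1,240 = 7,919.42 kg.
By the Tsiolkovsky rocket equation, Δv = v_e · ln(70,100/7,919.42) = 2790.0 × ln(8.852) = 2790.0 × 2.1806 ≈ 6084 m/s.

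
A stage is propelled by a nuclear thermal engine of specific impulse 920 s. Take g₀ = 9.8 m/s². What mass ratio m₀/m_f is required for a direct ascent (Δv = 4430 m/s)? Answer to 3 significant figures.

mass ratio ≈ 1.63

v_e = Isp · g₀ = 920 × 9.8 = 9016.0 m/s.
m₀/m_f = exp(Δv / v_e) = exp(4430 / 9016.0) = exp(0.4913) = 1.6345.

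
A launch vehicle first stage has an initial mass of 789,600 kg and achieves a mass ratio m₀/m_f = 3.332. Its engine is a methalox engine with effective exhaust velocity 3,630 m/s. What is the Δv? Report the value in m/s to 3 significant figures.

Δv = v_e · ln(3.332) = 3630.0 × 1.2036 ≈ 4369.0 m/s.

Δv ≈ 4370 m/s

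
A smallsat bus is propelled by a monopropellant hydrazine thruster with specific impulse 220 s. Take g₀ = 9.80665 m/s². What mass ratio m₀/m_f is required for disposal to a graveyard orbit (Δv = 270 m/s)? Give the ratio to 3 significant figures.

v_e = Isp · g₀ = 220 × 9.80665 = 2157.5 m/s.
Using Δv = v_e ln(m₀/m_f): m₀/m_f = exp(Δv / v_e) = exp(270 / 2157.5) = exp(0.1251) = 1.1333.

mass ratio ≈ 1.13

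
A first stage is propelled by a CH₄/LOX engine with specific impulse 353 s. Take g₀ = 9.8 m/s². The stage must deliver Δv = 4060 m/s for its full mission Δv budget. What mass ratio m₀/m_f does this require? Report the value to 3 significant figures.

mass ratio ≈ 3.23

v_e = Isp · g₀ = 353 × 9.8 = 3459.4 m/s.
m₀/m_f = exp(Δv / v_e) = exp(4060 / 3459.4) = exp(1.1736) = 3.2337.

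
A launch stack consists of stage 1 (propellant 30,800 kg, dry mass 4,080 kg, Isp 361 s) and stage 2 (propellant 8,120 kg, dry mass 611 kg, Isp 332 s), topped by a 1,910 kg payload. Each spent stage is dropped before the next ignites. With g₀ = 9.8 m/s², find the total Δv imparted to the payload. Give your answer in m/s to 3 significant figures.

Δv ≈ 8680 m/s

Ignition mass of stage 1 = 30,800+4,080 + 8,120+611 + 1,910 = 45,521 kg.
Stage 1: m₀ = 45,521 kg, m_f = 45,521 − 30,800 = 14,721 kg; Δv = 361×9.8×ln(3.092) = 3537.8×1.1289 ≈ 3994 m/s.
Stage 2: m₀ = 10,641 kg, m_f = 10,641 − 8,120 = 2,521 kg; Δv = 332×9.8×ln(4.221) = 3253.6×1.4401 ≈ 4685 m/s.
Total Δv = 3994 + 4685 = 8679 m/s.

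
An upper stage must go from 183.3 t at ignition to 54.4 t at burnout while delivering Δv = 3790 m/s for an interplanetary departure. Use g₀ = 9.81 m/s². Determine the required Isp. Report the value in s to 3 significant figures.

ln(m₀/m_f) = ln(183300/54400) = ln(3.369) = 1.2148.
Rocket equation: v_e = Δv / ln(m₀/m_f) = 3790 / 1.2148 = 3120.0 m/s.
Isp = v_e / g₀ = 3120.0 / 9.81 = 318.0 s.

Isp ≈ 318 s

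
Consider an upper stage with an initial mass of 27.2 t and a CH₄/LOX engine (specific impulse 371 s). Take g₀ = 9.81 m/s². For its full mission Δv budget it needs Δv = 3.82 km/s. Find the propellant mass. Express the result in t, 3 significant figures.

propellant mass ≈ 17.7 t

v_e = Isp · g₀ = 371 × 9.81 = 3639.5 m/s.
m₀/m_f = exp(Δv / v_e) = exp(3820 / 3639.5) = exp(1.0496) = 2.8565.
m_f = 27.2 / 2.8565 = 9.52214 t, so propellant = m₀ − m_f = 27.2 − 9.52214 = 17.67786 t.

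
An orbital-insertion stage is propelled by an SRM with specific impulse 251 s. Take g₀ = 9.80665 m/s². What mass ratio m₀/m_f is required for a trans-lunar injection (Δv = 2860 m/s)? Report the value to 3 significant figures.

mass ratio ≈ 3.20

v_e = Isp · g₀ = 251 × 9.80665 = 2461.5 m/s.
Using Δv = v_e ln(m₀/m_f): m₀/m_f = exp(Δv / v_e) = exp(2860 / 2461.5) = exp(1.1619) = 3.1960.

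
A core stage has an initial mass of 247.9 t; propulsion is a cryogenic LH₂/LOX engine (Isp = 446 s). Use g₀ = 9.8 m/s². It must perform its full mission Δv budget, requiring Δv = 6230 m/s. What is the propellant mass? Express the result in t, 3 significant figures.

propellant mass ≈ 188 t

v_e = Isp · g₀ = 446 × 9.8 = 4370.8 m/s.
m₀/m_f = exp(Δv / v_e) = exp(6230 / 4370.8) = exp(1.4254) = 4.1594.
m_f = 247.9 / 4.1594 = 59.5999 t, so propellant = m₀ − m_f = 247.9 − 59.5999 = 188.3001 t.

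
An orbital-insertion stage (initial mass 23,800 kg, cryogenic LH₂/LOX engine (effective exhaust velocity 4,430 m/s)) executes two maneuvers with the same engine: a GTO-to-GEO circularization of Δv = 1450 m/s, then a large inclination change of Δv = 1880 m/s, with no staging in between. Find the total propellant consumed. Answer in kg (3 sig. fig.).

After the first burn: m = 23800 × exp(−1450/4430.0) = 23800 × 0.72086 = 17,156.5 kg.
After the second burn: m = 17,156.5 × exp(−1880/4430.0) = 17,156.5 × 0.65418 = 11,223.4 kg.
Total propellant = m₀ − m_final = 23800 − 11,223.4 = 12,576.6 kg.

total propellant consumed ≈ 12600 kg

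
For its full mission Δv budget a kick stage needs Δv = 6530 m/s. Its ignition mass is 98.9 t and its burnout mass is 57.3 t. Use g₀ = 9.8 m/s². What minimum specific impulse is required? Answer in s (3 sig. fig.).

Isp ≈ 1220 s

ln(m₀/m_f) = ln(98900/57300) = ln(1.726) = 0.5458.
Using Δv = v_e ln(m₀/m_f): v_e = Δv / ln(m₀/m_f) = 6530 / 0.5458 = 11963.9 m/s.
Isp = v_e / g₀ = 11963.9 / 9.8 = 1220.8 s.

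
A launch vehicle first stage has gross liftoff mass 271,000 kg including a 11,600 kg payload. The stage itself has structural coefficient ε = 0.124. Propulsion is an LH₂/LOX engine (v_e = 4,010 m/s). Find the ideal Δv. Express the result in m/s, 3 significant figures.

Δv ≈ 7310 m/s

Stage wet mass = m₀ − payload = 271,000 − 11,600 = 259,400 kg.
Stage dry mass = ε × stage wet mass = 0.124 × 259,400 = 32,165.6 kg.
Burnout mass m_f = stage dry + payload = 32,165.6 + 11,600 = 43,765.6 kg.
Rocket equation: Δv = v_e · ln(271,000/43,765.6) = 4010.0 × ln(6.192) = 4010.0 × 1.8233 ≈ 7311 m/s.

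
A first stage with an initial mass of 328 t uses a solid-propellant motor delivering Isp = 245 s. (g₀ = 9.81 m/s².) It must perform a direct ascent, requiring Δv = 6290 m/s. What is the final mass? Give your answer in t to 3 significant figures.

final mass ≈ 23.9 t

v_e = Isp · g₀ = 245 × 9.81 = 2403.5 m/s.
Rocket equation: m₀/m_f = exp(Δv / v_e) = exp(6290 / 2403.5) = exp(2.6171) = 13.6956.
m_f = m₀ / 13.6956 = 328 / 13.6956 = 23.9493 t.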